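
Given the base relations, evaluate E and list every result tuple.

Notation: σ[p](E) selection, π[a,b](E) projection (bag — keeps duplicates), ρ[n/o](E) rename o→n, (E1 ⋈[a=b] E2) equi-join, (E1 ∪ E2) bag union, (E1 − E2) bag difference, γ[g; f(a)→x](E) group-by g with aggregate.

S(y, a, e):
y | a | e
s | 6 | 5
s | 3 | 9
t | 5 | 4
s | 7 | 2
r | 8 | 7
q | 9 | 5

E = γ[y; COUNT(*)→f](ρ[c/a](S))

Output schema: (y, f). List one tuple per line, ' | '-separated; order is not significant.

Stepwise |·|:
  S → 6
  ρ[c/a](S) → 6
  γ[y; COUNT(*)→f](ρ[c/a](S)) → 4

== RESULT ==
y | f
q | 1
r | 1
s | 3
t | 1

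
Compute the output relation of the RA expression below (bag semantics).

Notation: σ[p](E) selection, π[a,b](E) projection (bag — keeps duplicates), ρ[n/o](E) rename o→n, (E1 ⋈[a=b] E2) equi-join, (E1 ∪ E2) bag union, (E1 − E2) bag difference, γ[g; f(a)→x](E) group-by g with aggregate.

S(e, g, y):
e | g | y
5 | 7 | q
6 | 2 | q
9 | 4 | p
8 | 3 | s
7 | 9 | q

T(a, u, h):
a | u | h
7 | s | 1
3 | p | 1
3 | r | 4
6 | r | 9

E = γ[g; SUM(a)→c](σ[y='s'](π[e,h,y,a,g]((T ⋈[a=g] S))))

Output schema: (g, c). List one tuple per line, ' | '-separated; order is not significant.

Subexpression sizes:
  T → 4
  S → 5
  (T ⋈[a=g] S) → 3
  π[e,h,y,a,g]((T ⋈[a=g] S)) → 3
  σ[y='s'](π[e,h,y,a,g]((T ⋈[a=g] S))) → 2
  γ[g; SUM(a)→c](σ[y='s'](π[e,h,y,a,g]((T ⋈[a=g] S)))) → 1

== RESULT ==
g | c
3 | 6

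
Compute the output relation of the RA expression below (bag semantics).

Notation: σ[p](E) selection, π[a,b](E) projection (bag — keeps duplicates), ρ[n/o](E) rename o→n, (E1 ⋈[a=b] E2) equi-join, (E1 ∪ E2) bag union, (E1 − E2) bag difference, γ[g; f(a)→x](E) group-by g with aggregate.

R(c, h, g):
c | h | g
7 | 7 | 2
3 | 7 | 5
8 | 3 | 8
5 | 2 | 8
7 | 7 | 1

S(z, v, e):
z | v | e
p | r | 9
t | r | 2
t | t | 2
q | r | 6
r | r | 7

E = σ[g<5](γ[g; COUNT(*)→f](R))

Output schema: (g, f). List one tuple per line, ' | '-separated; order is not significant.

Subexpression sizes:
  R → 5
  γ[g; COUNT(*)→f](R) → 4
  σ[g<5](γ[g; COUNT(*)→f](R)) → 2

== RESULT ==
g | f
1 | 1
2 | 1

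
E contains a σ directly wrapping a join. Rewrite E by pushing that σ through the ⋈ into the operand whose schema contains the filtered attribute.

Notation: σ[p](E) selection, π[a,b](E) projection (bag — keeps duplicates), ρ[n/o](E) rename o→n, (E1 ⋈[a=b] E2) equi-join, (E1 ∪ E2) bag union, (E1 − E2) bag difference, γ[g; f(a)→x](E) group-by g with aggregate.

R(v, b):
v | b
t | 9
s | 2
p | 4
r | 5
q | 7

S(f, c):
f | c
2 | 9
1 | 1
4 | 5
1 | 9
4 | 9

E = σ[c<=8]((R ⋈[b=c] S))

σ filters on c, owned by the right side.
E' = (R ⋈[b=c] σ[c<=8](S))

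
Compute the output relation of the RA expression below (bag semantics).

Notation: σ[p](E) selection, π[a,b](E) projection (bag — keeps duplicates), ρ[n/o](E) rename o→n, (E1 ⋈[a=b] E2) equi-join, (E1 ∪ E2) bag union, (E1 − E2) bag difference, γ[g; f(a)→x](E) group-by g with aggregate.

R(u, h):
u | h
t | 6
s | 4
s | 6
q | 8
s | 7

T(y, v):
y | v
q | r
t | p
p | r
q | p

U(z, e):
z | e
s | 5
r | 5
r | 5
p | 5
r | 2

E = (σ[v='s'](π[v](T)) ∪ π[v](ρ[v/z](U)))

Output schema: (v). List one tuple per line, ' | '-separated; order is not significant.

Subexpression sizes:
  T → 4
  π[v](T) → 4
  σ[v='s'](π[v](T)) → 0
  U → 5
  ρ[v/z](U) → 5
  π[v](ρ[v/z](U)) → 5
  (σ[v='s'](π[v](T)) ∪ π[v](ρ[v/z](U))) → 5

== RESULT ==
v
p
r
r
r
s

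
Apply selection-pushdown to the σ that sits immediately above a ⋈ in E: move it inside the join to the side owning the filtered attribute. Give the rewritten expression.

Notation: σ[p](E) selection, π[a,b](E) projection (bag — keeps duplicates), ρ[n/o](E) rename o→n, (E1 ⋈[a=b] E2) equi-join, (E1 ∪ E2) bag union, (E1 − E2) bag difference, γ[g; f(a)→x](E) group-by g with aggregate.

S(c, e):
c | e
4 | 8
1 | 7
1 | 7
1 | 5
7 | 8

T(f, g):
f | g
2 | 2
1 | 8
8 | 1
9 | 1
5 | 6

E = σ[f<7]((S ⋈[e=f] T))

σ filters on f, owned by the right side.
E' = (S ⋈[e=f] σ[f<7](T))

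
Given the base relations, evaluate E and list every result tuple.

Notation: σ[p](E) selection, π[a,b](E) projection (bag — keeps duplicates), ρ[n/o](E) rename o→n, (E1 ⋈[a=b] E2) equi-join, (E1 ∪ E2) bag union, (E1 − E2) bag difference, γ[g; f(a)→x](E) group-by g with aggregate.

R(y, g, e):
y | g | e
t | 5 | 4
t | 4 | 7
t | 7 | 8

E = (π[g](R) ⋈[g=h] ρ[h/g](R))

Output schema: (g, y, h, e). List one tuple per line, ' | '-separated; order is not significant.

Stepwise |·|:
  R → 3
  π[g](R) → 3
  R → 3
  ρ[h/g](R) → 3
  (π[g](R) ⋈[g=h] ρ[h/g](R)) → 3

== RESULT ==
g | y | h | e
4 | t | 4 | 7
5 | t | 5 | 4
7 | t | 7 | 8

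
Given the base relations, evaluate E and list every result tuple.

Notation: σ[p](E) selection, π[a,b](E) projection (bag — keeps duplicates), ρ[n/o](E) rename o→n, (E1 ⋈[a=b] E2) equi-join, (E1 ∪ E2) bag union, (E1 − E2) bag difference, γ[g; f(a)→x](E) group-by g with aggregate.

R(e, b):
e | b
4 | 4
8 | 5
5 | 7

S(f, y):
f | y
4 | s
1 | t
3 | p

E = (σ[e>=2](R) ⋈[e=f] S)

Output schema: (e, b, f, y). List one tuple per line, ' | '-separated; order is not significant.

Subexpression sizes:
  R → 3
  σ[e>=2](R) → 3
  S → 3
  (σ[e>=2](R) ⋈[e=f] S) → 1

== RESULT ==
e | b | f | y
4 | 4 | 4 | s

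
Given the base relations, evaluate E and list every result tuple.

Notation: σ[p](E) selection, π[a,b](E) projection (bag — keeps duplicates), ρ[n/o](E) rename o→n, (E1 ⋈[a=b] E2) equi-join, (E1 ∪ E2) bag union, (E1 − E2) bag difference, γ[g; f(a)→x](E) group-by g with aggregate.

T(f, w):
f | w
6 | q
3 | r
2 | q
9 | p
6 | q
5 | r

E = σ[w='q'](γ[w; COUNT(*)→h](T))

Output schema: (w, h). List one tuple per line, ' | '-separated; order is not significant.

Row counts bottom-up:
  T → 6
  γ[w; COUNT(*)→h](T) → 3
  σ[w='q'](γ[w; COUNT(*)→h](T)) → 1

== RESULT ==
w | h
q | 3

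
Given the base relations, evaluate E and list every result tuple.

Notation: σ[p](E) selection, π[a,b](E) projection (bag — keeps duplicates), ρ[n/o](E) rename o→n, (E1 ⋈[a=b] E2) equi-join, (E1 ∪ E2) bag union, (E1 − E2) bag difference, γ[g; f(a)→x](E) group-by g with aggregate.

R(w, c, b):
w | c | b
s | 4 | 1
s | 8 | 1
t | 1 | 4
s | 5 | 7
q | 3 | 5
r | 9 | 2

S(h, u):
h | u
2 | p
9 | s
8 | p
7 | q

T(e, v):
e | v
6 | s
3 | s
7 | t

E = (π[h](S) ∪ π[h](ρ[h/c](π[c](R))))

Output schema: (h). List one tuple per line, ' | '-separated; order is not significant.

Row counts bottom-up:
  S → 4
  π[h](S) → 4
  R → 6
  π[c](R) → 6
  ρ[h/c](π[c](R)) → 6
  π[h](ρ[h/c](π[c](R))) → 6
  (π[h](S) ∪ π[h](ρ[h/c](π[c](R)))) → 10

== RESULT ==
h
1
2
3
4
5
7
8
8
9
9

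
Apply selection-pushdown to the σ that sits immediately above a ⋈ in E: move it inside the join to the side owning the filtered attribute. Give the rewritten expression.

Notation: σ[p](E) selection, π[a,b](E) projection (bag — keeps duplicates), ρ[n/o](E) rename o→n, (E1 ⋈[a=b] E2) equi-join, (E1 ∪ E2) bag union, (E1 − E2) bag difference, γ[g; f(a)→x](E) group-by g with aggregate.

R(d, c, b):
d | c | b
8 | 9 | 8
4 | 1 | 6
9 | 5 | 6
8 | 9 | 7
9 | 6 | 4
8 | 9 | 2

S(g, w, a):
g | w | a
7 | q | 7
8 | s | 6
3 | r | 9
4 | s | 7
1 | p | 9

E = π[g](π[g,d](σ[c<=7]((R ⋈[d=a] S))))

σ filters on c, owned by the left side.
E' = π[g](π[g,d]((σ[c<=7](R) ⋈[d=a] S)))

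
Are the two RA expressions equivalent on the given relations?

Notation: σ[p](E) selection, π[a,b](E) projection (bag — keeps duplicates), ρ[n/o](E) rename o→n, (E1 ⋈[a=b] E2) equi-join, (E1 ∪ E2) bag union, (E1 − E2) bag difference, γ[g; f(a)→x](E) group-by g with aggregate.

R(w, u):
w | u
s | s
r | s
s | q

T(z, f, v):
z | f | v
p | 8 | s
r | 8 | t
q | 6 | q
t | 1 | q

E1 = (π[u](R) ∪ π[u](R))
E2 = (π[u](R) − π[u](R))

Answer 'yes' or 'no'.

E1 subexpression sizes:
  R → 3
  π[u](R) → 3
  R → 3
  π[u](R) → 3
  (π[u](R) ∪ π[u](R)) → 6
E2 subexpression sizes:
  R → 3
  π[u](R) → 3
  R → 3
  π[u](R) → 3
  (π[u](R) − π[u](R)) → 0

E1 result:
u
q
q
s
s
s
s
E2 result:
u
(0 rows)
Witness: ('q',) appears 2× in E1 but 0× in E2.

no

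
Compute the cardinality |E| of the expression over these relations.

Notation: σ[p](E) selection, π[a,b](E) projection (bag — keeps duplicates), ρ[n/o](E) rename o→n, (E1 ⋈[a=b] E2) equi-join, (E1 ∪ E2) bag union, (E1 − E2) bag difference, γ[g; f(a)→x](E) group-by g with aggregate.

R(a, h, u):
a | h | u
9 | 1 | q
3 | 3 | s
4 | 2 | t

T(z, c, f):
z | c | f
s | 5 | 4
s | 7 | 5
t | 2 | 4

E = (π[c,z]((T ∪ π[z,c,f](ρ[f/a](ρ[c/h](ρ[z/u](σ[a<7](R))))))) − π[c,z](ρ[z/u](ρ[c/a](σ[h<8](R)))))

Row counts bottom-up:
  T → 3
  R → 3
  σ[a<7](R) → 2
  ρ[z/u](σ[a<7](R)) → 2
  ρ[c/h](ρ[z/u](σ[a<7](R))) → 2
  ρ[f/a](ρ[c/h](ρ[z/u](σ[a<7](R)))) → 2
  π[z,c,f](ρ[f/a](ρ[c/h](ρ[z/u](σ[a<7](R))))) → 2
  (T ∪ π[z,c,f](ρ[f/a](ρ[c/h](ρ[z/u](σ[a<7](R)))))) → 5
  π[c,z]((T ∪ π[z,c,f](ρ[f/a](ρ[c/h](ρ[z/u](σ[a<7](R))))))) → 5
  R → 3
  σ[h<8](R) → 3
  ρ[c/a](σ[h<8](R)) → 3
  ρ[z/u](ρ[c/a](σ[h<8](R))) → 3
  π[c,z](ρ[z/u](ρ[c/a](σ[h<8](R)))) → 3
  (π[c,z]((T ∪ π[z,c,f](ρ[f/a](ρ[c/h](ρ[z/u](σ[a<7](R))))))) − π[c,z](ρ[z/u](ρ[c/a](σ[h<8](R))))) → 4

|E| = 4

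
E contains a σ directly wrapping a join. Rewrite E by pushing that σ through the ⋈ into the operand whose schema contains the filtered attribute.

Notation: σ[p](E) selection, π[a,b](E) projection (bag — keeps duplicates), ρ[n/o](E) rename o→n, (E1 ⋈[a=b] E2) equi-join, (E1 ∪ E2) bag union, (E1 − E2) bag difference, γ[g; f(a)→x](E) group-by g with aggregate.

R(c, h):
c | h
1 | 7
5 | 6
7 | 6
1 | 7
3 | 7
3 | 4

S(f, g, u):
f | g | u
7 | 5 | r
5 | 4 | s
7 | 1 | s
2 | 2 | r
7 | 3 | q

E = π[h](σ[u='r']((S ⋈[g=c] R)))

σ filters on u, owned by the left side.
E' = π[h]((σ[u='r'](S) ⋈[g=c] R))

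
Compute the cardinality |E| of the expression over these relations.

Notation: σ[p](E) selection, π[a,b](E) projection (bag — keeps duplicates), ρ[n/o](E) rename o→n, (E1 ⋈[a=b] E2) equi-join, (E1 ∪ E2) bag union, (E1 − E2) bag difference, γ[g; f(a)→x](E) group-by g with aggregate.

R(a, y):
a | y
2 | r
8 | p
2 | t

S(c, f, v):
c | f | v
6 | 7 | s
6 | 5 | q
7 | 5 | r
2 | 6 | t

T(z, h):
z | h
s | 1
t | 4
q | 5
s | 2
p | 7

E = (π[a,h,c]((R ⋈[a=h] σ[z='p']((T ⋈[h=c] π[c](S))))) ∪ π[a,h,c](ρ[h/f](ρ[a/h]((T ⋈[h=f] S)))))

Subexpression sizes:
  R → 3
  T → 5
  S → 4
  π[c](S) → 4
  (T ⋈[h=c] π[c](S)) → 2
  σ[z='p']((T ⋈[h=c] π[c](S))) → 1
  (R ⋈[a=h] σ[z='p']((T ⋈[h=c] π[c](S)))) → 0
  π[a,h,c]((R ⋈[a=h] σ[z='p']((T ⋈[h=c] π[c](S))))) → 0
  T → 5
  S → 4
  (T ⋈[h=f] S) → 3
  ρ[a/h]((T ⋈[h=f] S)) → 3
  ρ[h/f](ρ[a/h]((T ⋈[h=f] S))) → 3
  π[a,h,c](ρ[h/f](ρ[a/h]((T ⋈[h=f] S)))) → 3
  (π[a,h,c]((R ⋈[a=h] σ[z='p']((T ⋈[h=c] π[c](S))))) ∪ π[a,h,c](ρ[h/f](ρ[a/h]((T ⋈[h=f] S))))) → 3

|E| = 3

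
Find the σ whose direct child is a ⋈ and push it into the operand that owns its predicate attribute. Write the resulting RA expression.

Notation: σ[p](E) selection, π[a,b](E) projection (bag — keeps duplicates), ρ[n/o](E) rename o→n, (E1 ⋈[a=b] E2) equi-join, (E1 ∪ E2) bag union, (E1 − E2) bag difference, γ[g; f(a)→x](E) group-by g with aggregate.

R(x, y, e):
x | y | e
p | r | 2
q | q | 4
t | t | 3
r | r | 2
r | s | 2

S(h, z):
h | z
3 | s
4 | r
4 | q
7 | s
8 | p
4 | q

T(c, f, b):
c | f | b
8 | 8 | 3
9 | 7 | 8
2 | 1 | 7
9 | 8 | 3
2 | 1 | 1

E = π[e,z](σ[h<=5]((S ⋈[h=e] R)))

σ filters on h, owned by the left side.
E' = π[e,z]((σ[h<=5](S) ⋈[h=e] R))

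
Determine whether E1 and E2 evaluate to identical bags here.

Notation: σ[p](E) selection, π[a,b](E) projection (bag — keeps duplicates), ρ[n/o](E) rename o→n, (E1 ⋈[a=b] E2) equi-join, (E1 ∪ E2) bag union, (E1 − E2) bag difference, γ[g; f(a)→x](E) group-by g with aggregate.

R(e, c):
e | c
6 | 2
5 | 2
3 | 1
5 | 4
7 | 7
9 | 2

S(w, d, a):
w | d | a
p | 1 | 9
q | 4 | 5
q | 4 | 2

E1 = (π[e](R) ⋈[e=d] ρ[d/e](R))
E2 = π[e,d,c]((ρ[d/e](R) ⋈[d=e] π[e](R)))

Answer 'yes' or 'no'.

E1 per-node cardinality:
  R → 6
  π[e](R) → 6
  R → 6
  ρ[d/e](R) → 6
  (π[e](R) ⋈[e=d] ρ[d/e](R)) → 8
E2 per-node cardinality:
  R → 6
  ρ[d/e](R) → 6
  R → 6
  π[e](R) → 6
  (ρ[d/e](R) ⋈[d=e] π[e](R)) → 8
  π[e,d,c]((ρ[d/e](R) ⋈[d=e] π[e](R))) → 8

E1 and E2 produce the same multiset:
e | d | c
3 | 3 | 1
5 | 5 | 2
5 | 5 | 2
5 | 5 | 4
5 | 5 | 4
6 | 6 | 2
7 | 7 | 7
9 | 9 | 2

yes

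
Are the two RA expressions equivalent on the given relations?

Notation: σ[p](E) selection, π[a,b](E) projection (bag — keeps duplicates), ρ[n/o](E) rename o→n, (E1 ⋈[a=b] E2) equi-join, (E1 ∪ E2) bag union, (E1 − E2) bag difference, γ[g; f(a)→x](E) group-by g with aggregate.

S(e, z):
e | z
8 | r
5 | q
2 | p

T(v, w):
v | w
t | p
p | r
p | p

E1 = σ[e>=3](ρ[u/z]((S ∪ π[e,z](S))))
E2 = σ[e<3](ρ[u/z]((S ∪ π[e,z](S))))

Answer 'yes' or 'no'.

E1 row counts bottom-up:
  S → 3
  S → 3
  π[e,z](S) → 3
  (S ∪ π[e,z](S)) → 6
  ρ[u/z]((S ∪ π[e,z](S))) → 6
  σ[e>=3](ρ[u/z]((S ∪ π[e,z](S)))) → 4
E2 row counts bottom-up:
  S → 3
  S → 3
  π[e,z](S) → 3
  (S ∪ π[e,z](S)) → 6
  ρ[u/z]((S ∪ π[e,z](S))) → 6
  σ[e<3](ρ[u/z]((S ∪ π[e,z](S)))) → 2

E1 result:
e | u
5 | q
5 | q
8 | r
8 | r
E2 result:
e | u
2 | p
2 | p
Witness: (2, 'p') appears 0× in E1 but 2× in E2.

no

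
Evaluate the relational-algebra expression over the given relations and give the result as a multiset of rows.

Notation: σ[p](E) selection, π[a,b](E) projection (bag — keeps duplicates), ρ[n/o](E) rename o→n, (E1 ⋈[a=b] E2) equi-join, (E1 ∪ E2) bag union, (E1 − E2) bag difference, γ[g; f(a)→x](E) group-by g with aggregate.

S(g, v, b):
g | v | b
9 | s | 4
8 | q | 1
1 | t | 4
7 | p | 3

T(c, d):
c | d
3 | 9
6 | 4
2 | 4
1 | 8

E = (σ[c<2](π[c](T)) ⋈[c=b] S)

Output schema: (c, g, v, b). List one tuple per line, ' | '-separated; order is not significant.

Subexpression sizes:
  T → 4
  π[c](T) → 4
  σ[c<2](π[c](T)) → 1
  S → 4
  (σ[c<2](π[c](T)) ⋈[c=b] S) → 1

== RESULT ==
c | g | v | b
1 | 8 | q | 1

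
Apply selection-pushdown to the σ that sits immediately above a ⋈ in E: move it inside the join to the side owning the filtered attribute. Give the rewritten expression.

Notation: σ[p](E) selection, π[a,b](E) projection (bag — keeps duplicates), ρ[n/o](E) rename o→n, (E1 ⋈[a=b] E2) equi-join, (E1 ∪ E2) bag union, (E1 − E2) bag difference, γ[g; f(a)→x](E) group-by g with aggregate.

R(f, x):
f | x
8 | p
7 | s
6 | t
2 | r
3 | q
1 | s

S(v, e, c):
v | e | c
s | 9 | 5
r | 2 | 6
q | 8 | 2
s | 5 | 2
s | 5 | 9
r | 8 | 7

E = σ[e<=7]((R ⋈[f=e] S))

σ filters on e, owned by the right side.
E' = (R ⋈[f=e] σ[e<=7](S))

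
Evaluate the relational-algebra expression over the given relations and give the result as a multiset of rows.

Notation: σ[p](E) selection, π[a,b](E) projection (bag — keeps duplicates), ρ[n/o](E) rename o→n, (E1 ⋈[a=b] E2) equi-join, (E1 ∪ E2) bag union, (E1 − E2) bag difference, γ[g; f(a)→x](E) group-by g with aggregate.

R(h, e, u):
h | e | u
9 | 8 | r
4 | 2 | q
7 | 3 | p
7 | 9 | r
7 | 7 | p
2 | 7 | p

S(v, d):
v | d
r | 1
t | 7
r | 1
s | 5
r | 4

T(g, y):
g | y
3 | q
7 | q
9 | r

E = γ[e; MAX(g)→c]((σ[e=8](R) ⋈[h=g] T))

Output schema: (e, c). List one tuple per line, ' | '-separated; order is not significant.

Stepwise |·|:
  R → 6
  σ[e=8](R) → 1
  T → 3
  (σ[e=8](R) ⋈[h=g] T) → 1
  γ[e; MAX(g)→c]((σ[e=8](R) ⋈[h=g] T)) → 1

== RESULT ==
e | c
8 | 9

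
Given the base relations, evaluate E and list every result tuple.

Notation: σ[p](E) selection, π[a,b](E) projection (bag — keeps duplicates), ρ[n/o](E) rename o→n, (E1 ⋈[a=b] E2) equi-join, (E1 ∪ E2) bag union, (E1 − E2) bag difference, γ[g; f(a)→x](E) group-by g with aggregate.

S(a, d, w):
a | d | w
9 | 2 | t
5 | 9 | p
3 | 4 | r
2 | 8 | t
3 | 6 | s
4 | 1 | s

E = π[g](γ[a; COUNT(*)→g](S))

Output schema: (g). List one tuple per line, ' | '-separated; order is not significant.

Per-node cardinality:
  S → 6
  γ[a; COUNT(*)→g](S) → 5
  π[g](γ[a; COUNT(*)→g](S)) → 5

== RESULT ==
g
1
1
1
1
2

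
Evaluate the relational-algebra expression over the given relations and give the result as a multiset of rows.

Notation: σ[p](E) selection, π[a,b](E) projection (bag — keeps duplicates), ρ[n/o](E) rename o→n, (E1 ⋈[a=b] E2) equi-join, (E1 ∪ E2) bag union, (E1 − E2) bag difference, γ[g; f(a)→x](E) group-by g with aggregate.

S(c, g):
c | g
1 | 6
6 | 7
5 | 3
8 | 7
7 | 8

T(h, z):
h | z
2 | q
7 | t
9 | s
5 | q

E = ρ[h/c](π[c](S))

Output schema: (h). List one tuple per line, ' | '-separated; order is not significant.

Per-node cardinality:
  S → 5
  π[c](S) → 5
  ρ[h/c](π[c](S)) → 5

== RESULT ==
h
1
5
6
7
8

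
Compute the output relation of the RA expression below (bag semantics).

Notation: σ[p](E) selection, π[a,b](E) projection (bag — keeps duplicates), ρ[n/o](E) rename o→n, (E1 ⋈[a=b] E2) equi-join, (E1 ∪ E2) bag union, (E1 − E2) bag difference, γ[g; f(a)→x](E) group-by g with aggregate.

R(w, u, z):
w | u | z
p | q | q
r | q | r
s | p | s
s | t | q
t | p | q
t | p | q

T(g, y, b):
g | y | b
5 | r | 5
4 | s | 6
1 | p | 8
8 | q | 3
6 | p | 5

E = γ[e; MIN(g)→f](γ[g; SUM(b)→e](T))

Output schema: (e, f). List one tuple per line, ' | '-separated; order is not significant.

Stepwise |·|:
  T → 5
  γ[g; SUM(b)→e](T) → 5
  γ[e; MIN(g)→f](γ[g; SUM(b)→e](T)) → 4

== RESULT ==
e | f
3 | 8
5 | 5
6 | 4
8 | 1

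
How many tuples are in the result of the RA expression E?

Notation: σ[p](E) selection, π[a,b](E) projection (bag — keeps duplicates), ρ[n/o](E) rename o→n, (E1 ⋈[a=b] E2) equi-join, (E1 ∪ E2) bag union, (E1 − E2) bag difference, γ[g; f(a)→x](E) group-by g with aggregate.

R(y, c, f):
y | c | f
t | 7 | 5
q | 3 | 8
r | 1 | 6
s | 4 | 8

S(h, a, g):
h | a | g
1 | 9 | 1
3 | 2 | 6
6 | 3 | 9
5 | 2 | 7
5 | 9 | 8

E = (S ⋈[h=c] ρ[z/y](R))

Row counts bottom-up:
  S → 5
  R → 4
  ρ[z/y](R) → 4
  (S ⋈[h=c] ρ[z/y](R)) → 2

|E| = 2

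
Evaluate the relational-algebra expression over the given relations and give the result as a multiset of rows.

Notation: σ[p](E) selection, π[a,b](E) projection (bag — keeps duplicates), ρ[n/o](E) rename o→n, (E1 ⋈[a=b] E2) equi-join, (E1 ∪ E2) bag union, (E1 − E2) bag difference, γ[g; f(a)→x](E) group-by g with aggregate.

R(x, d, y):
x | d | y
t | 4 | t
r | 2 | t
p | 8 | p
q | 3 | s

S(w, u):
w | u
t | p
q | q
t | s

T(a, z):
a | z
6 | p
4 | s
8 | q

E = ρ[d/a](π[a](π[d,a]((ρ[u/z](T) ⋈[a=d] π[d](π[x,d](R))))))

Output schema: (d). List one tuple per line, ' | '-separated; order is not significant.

Per-node cardinality:
  T → 3
  ρ[u/z](T) → 3
  R → 4
  π[x,d](R) → 4
  π[d](π[x,d](R)) → 4
  (ρ[u/z](T) ⋈[a=d] π[d](π[x,d](R))) → 2
  π[d,a]((ρ[u/z](T) ⋈[a=d] π[d](π[x,d](R)))) → 2
  π[a](π[d,a]((ρ[u/z](T) ⋈[a=d] π[d](π[x,d](R))))) → 2
  ρ[d/a](π[a](π[d,a]((ρ[u/z](T) ⋈[a=d] π[d](π[x,d](R)))))) → 2

== RESULT ==
d
4
8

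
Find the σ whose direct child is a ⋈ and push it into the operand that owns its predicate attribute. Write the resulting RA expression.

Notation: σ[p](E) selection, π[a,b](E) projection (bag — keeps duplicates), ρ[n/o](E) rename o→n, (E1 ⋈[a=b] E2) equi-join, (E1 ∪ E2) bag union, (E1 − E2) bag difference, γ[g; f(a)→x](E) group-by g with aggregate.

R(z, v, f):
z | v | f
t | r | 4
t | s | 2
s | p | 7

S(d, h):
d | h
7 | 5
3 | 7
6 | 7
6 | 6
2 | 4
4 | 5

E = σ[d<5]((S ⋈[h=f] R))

σ filters on d, owned by the left side.
E' = (σ[d<5](S) ⋈[h=f] R)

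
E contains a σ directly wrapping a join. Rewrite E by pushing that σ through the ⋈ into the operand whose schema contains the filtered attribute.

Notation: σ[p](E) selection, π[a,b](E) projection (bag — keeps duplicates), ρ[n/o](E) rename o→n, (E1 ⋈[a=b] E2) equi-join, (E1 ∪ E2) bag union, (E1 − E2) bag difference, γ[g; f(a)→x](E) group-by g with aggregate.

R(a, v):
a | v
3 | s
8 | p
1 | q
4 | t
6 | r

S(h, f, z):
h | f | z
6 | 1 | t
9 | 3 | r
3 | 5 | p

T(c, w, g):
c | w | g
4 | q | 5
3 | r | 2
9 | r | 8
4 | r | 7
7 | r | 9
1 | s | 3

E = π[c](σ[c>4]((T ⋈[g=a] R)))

σ filters on c, owned by the left side.
E' = π[c]((σ[c>4](T) ⋈[g=a] R))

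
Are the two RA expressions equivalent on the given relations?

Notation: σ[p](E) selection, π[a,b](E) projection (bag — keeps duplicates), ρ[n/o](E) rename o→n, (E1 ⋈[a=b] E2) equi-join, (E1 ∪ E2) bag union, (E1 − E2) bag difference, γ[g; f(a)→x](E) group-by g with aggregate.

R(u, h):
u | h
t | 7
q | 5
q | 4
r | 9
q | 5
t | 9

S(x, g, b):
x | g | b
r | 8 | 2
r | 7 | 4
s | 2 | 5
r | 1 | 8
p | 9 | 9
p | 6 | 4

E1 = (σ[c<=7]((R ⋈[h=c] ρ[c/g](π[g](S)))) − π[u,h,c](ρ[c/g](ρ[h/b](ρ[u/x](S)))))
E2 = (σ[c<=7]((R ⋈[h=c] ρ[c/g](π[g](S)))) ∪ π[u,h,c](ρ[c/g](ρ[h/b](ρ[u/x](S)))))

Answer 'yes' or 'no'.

E1 stepwise |·|:
  R → 6
  S → 6
  π[g](S) → 6
  ρ[c/g](π[g](S)) → 6
  (R ⋈[h=c] ρ[c/g](π[g](S))) → 3
  σ[c<=7]((R ⋈[h=c] ρ[c/g](π[g](S)))) → 1
  S → 6
  ρ[u/x](S) → 6
  ρ[h/b](ρ[u/x](S)) → 6
  ρ[c/g](ρ[h/b](ρ[u/x](S))) → 6
  π[u,h,c](ρ[c/g](ρ[h/b](ρ[u/x](S)))) → 6
  (σ[c<=7]((R ⋈[h=c] ρ[c/g](π[g](S)))) − π[u,h,c](ρ[c/g](ρ[h/b](ρ[u/x](S))))) → 1
E2 stepwise |·|:
  R → 6
  S → 6
  π[g](S) → 6
  ρ[c/g](π[g](S)) → 6
  (R ⋈[h=c] ρ[c/g](π[g](S))) → 3
  σ[c<=7]((R ⋈[h=c] ρ[c/g](π[g](S)))) → 1
  S → 6
  ρ[u/x](S) → 6
  ρ[h/b](ρ[u/x](S)) → 6
  ρ[c/g](ρ[h/b](ρ[u/x](S))) → 6
  π[u,h,c](ρ[c/g](ρ[h/b](ρ[u/x](S)))) → 6
  (σ[c<=7]((R ⋈[h=c] ρ[c/g](π[g](S)))) ∪ π[u,h,c](ρ[c/g](ρ[h/b](ρ[u/x](S))))) → 7

E1 result:
u | h | c
t | 7 | 7
E2 result:
u | h | c
p | 4 | 6
p | 9 | 9
r | 2 | 8
r | 4 | 7
r | 8 | 1
s | 5 | 2
t | 7 | 7
Witness: ('p', 9, 9) appears 0× in E1 but 1× in E2.

no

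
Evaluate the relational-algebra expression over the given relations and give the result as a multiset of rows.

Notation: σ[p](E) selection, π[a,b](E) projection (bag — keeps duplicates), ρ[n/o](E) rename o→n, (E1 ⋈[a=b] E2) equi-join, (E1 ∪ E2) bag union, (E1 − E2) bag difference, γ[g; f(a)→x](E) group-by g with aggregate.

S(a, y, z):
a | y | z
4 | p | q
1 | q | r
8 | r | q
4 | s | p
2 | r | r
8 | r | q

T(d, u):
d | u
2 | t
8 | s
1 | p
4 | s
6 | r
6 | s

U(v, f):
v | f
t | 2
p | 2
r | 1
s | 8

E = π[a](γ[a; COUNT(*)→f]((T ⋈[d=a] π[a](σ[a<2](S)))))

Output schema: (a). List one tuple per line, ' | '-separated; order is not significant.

Per-node cardinality:
  T → 6
  S → 6
  σ[a<2](S) → 1
  π[a](σ[a<2](S)) → 1
  (T ⋈[d=a] π[a](σ[a<2](S))) → 1
  γ[a; COUNT(*)→f]((T ⋈[d=a] π[a](σ[a<2](S)))) → 1
  π[a](γ[a; COUNT(*)→f]((T ⋈[d=a] π[a](σ[a<2](S))))) → 1

== RESULT ==
a
1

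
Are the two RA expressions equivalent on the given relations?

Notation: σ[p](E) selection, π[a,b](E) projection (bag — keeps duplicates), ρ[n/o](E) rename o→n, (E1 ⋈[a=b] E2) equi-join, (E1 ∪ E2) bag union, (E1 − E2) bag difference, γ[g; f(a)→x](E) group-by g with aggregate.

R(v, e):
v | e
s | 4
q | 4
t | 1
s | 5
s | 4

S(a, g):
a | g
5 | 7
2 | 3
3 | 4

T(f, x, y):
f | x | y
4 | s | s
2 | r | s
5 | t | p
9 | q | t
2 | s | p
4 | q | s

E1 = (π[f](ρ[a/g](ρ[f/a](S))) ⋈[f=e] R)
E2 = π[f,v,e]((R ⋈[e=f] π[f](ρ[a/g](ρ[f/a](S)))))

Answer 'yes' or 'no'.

E1 subexpression sizes:
  S → 3
  ρ[f/a](S) → 3
  ρ[a/g](ρ[f/a](S)) → 3
  π[f](ρ[a/g](ρ[f/a](S))) → 3
  R → 5
  (π[f](ρ[a/g](ρ[f/a](S))) ⋈[f=e] R) → 1
E2 subexpression sizes:
  R → 5
  S → 3
  ρ[f/a](S) → 3
  ρ[a/g](ρ[f/a](S)) → 3
  π[f](ρ[a/g](ρ[f/a](S))) → 3
  (R ⋈[e=f] π[f](ρ[a/g](ρ[f/a](S)))) → 1
  π[f,v,e]((R ⋈[e=f] π[f](ρ[a/g](ρ[f/a](S))))) → 1

E1 and E2 produce the same multiset:
f | v | e
5 | s | 5

yes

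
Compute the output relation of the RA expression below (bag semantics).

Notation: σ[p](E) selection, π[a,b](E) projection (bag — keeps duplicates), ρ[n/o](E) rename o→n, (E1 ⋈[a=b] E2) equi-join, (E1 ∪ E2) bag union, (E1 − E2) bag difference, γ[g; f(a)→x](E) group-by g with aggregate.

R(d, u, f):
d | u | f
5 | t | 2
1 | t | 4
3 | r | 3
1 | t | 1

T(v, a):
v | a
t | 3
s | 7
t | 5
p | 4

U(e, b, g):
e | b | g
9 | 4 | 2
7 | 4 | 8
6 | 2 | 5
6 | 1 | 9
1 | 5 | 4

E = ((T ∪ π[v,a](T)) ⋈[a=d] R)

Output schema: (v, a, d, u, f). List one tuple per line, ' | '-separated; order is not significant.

Stepwise |·|:
  T → 4
  T → 4
  π[v,a](T) → 4
  (T ∪ π[v,a](T)) → 8
  R → 4
  ((T ∪ π[v,a](T)) ⋈[a=d] R) → 4

== RESULT ==
v | a | d | u | f
t | 3 | 3 | r | 3
t | 3 | 3 | r | 3
t | 5 | 5 | t | 2
t | 5 | 5 | t | 2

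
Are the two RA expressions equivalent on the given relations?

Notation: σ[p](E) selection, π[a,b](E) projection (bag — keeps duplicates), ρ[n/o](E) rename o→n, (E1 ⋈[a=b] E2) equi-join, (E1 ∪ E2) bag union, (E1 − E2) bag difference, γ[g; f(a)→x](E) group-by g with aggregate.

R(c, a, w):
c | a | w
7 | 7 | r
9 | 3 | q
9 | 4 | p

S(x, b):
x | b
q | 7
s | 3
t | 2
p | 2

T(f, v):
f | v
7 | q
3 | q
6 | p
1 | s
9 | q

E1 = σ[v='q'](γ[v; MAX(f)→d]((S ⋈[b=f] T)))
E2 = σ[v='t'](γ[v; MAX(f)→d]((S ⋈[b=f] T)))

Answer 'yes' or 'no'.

E1 subexpression sizes:
  S → 4
  T → 5
  (S ⋈[b=f] T) → 2
  γ[v; MAX(f)→d]((S ⋈[b=f] T)) → 1
  σ[v='q'](γ[v; MAX(f)→d]((S ⋈[b=f] T))) → 1
E2 subexpression sizes:
  S → 4
  T → 5
  (S ⋈[b=f] T) → 2
  γ[v; MAX(f)→d]((S ⋈[b=f] T)) → 1
  σ[v='t'](γ[v; MAX(f)→d]((S ⋈[b=f] T))) → 0

E1 result:
v | d
q | 7
E2 result:
v | d
(0 rows)
Witness: ('q', 7) appears 1× in E1 but 0× in E2.

no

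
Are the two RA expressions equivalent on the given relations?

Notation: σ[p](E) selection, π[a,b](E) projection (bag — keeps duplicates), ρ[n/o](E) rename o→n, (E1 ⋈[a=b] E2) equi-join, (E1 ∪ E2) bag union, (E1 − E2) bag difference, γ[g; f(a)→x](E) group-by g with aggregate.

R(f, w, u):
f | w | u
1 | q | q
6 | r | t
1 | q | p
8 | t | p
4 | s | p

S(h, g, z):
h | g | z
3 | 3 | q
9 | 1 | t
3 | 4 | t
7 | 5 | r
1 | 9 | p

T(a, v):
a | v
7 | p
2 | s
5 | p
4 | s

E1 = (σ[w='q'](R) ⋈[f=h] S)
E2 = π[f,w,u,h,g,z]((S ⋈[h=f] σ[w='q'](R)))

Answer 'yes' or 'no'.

E1 per-node cardinality:
  R → 5
  σ[w='q'](R) → 2
  S → 5
  (σ[w='q'](R) ⋈[f=h] S) → 2
E2 per-node cardinality:
  S → 5
  R → 5
  σ[w='q'](R) → 2
  (S ⋈[h=f] σ[w='q'](R)) → 2
  π[f,w,u,h,g,z]((S ⋈[h=f] σ[w='q'](R))) → 2

E1 and E2 produce the same multiset:
f | w | u | h | g | z
1 | q | p | 1 | 9 | p
1 | q | q | 1 | 9 | p

yes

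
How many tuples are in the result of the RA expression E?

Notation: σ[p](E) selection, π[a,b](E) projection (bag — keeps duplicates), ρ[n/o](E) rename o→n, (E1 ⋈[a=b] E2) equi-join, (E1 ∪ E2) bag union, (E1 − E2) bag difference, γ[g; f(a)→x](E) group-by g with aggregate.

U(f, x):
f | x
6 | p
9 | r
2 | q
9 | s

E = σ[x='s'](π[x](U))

Row counts bottom-up:
  U → 4
  π[x](U) → 4
  σ[x='s'](π[x](U)) → 1

|E| = 1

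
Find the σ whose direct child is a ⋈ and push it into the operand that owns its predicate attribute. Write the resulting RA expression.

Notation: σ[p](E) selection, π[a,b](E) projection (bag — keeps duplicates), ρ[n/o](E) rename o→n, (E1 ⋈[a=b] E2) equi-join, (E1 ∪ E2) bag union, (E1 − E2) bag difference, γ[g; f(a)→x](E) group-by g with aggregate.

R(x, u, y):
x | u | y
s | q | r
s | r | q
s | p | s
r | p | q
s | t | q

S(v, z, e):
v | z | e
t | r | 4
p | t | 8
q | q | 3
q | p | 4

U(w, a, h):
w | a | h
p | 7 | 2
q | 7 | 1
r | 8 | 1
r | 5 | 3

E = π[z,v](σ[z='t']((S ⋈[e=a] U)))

σ filters on z, owned by the left side.
E' = π[z,v]((σ[z='t'](S) ⋈[e=a] U))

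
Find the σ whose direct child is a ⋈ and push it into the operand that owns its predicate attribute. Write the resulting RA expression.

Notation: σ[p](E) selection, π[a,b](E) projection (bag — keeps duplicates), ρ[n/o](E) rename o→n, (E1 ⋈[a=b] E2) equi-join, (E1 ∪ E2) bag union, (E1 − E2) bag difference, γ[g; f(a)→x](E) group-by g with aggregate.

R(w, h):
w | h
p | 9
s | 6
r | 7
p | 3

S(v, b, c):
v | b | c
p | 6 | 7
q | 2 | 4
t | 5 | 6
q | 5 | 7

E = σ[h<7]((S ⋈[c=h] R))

σ filters on h, owned by the right side.
E' = (S ⋈[c=h] σ[h<7](R))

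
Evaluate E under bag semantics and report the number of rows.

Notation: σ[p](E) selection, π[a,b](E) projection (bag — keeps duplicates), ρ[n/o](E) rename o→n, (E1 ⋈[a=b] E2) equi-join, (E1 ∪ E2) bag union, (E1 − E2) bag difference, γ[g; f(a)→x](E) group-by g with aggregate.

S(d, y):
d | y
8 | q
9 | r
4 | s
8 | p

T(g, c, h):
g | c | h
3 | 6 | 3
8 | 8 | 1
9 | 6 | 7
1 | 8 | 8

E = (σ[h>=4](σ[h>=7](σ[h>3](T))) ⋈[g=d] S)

Stepwise |·|:
  T → 4
  σ[h>3](T) → 2
  σ[h>=7](σ[h>3](T)) → 2
  σ[h>=4](σ[h>=7](σ[h>3](T))) → 2
  S → 4
  (σ[h>=4](σ[h>=7](σ[h>3](T))) ⋈[g=d] S) → 1

|E| = 1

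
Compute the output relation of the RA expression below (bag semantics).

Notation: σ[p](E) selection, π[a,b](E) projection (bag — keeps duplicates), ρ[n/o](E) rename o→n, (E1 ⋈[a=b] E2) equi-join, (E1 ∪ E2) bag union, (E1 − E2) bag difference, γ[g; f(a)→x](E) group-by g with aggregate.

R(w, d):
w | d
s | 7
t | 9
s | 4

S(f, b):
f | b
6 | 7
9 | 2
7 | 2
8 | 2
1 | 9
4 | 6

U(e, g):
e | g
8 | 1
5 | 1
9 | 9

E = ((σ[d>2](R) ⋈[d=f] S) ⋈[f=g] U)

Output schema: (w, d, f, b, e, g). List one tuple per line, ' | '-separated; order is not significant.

Row counts bottom-up:
  R → 3
  σ[d>2](R) → 3
  S → 6
  (σ[d>2](R) ⋈[d=f] S) → 3
  U → 3
  ((σ[d>2](R) ⋈[d=f] S) ⋈[f=g] U) → 1

== RESULT ==
w | d | f | b | e | g
t | 9 | 9 | 2 | 9 | 9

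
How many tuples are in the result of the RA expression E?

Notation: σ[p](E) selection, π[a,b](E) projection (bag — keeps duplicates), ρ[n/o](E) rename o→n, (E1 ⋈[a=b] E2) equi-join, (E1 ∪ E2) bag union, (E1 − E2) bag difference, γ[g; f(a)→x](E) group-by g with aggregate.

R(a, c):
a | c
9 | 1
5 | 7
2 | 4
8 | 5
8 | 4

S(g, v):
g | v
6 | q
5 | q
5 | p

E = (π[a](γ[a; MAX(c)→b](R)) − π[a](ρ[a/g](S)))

Subexpression sizes:
  R → 5
  γ[a; MAX(c)→b](R) → 4
  π[a](γ[a; MAX(c)→b](R)) → 4
  S → 3
  ρ[a/g](S) → 3
  π[a](ρ[a/g](S)) → 3
  (π[a](γ[a; MAX(c)→b](R)) − π[a](ρ[a/g](S))) → 3

|E| = 3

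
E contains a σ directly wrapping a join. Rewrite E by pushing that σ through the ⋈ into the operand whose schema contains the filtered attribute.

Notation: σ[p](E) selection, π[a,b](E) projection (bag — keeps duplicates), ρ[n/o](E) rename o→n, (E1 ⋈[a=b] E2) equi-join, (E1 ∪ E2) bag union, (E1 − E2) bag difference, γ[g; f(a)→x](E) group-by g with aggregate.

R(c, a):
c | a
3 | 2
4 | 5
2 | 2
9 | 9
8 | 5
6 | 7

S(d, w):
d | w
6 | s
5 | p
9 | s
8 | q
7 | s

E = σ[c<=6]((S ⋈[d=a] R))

σ filters on c, owned by the right side.
E' = (S ⋈[d=a] σ[c<=6](R))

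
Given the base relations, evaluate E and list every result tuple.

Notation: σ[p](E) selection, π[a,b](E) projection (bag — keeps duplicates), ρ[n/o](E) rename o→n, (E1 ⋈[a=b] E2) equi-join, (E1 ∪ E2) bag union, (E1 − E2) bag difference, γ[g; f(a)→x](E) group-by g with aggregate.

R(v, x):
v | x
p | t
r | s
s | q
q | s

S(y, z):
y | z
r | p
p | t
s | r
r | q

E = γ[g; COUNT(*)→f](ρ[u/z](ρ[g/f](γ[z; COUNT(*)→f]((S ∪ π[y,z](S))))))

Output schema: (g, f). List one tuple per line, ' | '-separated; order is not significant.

Row counts bottom-up:
  S → 4
  S → 4
  π[y,z](S) → 4
  (S ∪ π[y,z](S)) → 8
  γ[z; COUNT(*)→f]((S ∪ π[y,z](S))) → 4
  ρ[g/f](γ[z; COUNT(*)→f]((S ∪ π[y,z](S)))) → 4
  ρ[u/z](ρ[g/f](γ[z; COUNT(*)→f]((S ∪ π[y,z](S))))) → 4
  γ[g; COUNT(*)→f](ρ[u/z](ρ[g/f](γ[z; COUNT(*)→f]((S ∪ π[y,z](S)))))) → 1

== RESULT ==
g | f
2 | 4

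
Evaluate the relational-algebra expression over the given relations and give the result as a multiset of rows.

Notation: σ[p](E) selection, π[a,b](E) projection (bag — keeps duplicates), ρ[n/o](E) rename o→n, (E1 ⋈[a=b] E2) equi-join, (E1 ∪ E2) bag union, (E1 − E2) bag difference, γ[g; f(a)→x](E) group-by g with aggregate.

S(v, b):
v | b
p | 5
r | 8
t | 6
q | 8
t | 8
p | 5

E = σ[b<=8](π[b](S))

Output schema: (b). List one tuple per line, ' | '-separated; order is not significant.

Stepwise |·|:
  S → 6
  π[b](S) → 6
  σ[b<=8](π[b](S)) → 6

== RESULT ==
b
5
5
6
8
8
8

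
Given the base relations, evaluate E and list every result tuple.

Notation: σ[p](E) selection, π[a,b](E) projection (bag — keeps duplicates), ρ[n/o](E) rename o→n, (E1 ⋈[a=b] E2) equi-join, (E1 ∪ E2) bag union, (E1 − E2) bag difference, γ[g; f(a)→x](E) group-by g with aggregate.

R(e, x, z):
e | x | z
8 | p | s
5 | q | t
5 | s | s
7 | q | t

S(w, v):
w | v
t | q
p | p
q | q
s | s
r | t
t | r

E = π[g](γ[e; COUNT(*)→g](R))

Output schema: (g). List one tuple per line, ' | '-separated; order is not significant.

Row counts bottom-up:
  R → 4
  γ[e; COUNT(*)→g](R) → 3
  π[g](γ[e; COUNT(*)→g](R)) → 3

== RESULT ==
g
1
1
2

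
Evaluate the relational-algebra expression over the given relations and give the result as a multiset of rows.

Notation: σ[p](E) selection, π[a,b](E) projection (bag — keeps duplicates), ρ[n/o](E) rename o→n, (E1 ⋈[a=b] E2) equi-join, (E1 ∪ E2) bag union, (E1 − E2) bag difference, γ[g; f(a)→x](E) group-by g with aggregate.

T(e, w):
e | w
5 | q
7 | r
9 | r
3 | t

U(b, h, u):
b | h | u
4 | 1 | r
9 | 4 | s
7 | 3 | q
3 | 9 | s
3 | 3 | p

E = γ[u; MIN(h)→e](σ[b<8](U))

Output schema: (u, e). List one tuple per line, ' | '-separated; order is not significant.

Subexpression sizes:
  U → 5
  σ[b<8](U) → 4
  γ[u; MIN(h)→e](σ[b<8](U)) → 4

== RESULT ==
u | e
p | 3
q | 3
r | 1
s | 9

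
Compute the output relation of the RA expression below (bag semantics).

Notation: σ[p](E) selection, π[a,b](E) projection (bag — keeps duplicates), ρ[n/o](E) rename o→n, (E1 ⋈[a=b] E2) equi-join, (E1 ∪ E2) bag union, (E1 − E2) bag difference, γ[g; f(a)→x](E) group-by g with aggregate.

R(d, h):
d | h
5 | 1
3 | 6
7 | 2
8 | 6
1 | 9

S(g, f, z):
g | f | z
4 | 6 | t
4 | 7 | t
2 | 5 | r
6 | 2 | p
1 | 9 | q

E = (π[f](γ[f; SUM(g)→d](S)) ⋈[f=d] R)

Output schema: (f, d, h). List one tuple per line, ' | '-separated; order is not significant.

Stepwise |·|:
  S → 5
  γ[f; SUM(g)→d](S) → 5
  π[f](γ[f; SUM(g)→d](S)) → 5
  R → 5
  (π[f](γ[f; SUM(g)→d](S)) ⋈[f=d] R) → 2

== RESULT ==
f | d | h
5 | 5 | 1
7 | 7 | 2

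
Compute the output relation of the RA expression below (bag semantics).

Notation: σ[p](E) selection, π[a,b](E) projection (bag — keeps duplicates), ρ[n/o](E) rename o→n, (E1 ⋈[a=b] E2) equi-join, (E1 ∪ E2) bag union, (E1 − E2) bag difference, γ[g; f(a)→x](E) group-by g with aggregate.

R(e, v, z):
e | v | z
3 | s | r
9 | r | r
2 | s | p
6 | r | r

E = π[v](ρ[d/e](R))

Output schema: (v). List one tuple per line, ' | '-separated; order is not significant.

Per-node cardinality:
  R → 4
  ρ[d/e](R) → 4
  π[v](ρ[d/e](R)) → 4

== RESULT ==
v
r
r
s
s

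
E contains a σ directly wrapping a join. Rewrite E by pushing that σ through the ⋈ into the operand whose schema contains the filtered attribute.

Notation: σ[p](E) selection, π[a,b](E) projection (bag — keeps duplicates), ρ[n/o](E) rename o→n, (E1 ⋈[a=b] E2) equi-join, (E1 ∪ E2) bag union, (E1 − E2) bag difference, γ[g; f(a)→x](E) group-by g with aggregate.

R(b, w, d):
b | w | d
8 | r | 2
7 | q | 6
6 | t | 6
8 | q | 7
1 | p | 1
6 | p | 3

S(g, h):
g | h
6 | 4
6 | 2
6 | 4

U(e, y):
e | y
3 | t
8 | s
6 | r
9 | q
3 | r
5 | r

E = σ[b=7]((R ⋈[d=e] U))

σ filters on b, owned by the left side.
E' = (σ[b=7](R) ⋈[d=e] U)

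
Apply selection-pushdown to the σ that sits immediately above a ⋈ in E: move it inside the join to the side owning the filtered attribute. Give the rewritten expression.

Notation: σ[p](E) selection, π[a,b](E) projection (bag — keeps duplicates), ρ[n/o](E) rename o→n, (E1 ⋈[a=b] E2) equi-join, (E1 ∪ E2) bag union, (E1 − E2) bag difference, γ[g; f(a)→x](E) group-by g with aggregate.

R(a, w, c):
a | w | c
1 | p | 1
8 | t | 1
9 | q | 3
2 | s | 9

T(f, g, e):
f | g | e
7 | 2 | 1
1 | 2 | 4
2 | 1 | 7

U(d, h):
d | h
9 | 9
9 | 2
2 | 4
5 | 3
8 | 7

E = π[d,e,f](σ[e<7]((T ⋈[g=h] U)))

σ filters on e, owned by the left side.
E' = π[d,e,f]((σ[e<7](T) ⋈[g=h] U))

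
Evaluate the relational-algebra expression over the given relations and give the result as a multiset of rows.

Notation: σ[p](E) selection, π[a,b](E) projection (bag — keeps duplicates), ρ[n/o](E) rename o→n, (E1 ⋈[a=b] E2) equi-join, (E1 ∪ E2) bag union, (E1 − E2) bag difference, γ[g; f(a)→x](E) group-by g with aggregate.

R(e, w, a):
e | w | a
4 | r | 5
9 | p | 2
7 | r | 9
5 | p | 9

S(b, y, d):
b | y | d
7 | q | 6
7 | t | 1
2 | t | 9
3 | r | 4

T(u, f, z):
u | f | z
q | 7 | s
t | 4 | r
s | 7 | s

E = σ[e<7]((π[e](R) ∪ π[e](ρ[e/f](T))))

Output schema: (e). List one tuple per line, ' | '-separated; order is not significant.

Subexpression sizes:
  R → 4
  π[e](R) → 4
  T → 3
  ρ[e/f](T) → 3
  π[e](ρ[e/f](T)) → 3
  (π[e](R) ∪ π[e](ρ[e/f](T))) → 7
  σ[e<7]((π[e](R) ∪ π[e](ρ[e/f](T)))) → 3

== RESULT ==
e
4
4
5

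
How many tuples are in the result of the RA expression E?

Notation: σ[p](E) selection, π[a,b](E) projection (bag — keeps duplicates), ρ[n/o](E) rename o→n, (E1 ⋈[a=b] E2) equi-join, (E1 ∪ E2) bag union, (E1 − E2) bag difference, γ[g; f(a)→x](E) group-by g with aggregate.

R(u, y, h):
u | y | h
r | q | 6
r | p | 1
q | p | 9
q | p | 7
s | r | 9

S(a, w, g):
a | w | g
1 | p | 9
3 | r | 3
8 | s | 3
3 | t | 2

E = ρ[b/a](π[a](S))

Subexpression sizes:
  S → 4
  π[a](S) → 4
  ρ[b/a](π[a](S)) → 4

|E| = 4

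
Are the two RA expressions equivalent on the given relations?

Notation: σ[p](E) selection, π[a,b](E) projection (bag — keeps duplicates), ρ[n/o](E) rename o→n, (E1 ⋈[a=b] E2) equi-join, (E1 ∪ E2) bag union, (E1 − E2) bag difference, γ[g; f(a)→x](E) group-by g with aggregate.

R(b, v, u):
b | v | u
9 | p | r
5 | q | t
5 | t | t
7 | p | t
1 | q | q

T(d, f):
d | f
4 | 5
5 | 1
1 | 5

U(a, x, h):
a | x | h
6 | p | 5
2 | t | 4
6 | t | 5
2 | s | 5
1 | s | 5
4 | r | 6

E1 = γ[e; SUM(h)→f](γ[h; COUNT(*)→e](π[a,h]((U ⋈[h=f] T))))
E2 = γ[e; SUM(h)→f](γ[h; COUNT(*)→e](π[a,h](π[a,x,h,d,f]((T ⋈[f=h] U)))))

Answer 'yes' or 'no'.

E1 per-node cardinality:
  U → 6
  T → 3
  (U ⋈[h=f] T) → 8
  π[a,h]((U ⋈[h=f] T)) → 8
  γ[h; COUNT(*)→e](π[a,h]((U ⋈[h=f] T))) → 1
  γ[e; SUM(h)→f](γ[h; COUNT(*)→e](π[a,h]((U ⋈[h=f] T)))) → 1
E2 per-node cardinality:
  T → 3
  U → 6
  (T ⋈[f=h] U) → 8
  π[a,x,h,d,f]((T ⋈[f=h] U)) → 8
  π[a,h](π[a,x,h,d,f]((T ⋈[f=h] U))) → 8
  γ[h; COUNT(*)→e](π[a,h](π[a,x,h,d,f]((T ⋈[f=h] U)))) → 1
  γ[e; SUM(h)→f](γ[h; COUNT(*)→e](π[a,h](π[a,x,h,d,f]((T ⋈[f=h] U))))) → 1

E1 and E2 produce the same multiset:
e | f
8 | 5

yes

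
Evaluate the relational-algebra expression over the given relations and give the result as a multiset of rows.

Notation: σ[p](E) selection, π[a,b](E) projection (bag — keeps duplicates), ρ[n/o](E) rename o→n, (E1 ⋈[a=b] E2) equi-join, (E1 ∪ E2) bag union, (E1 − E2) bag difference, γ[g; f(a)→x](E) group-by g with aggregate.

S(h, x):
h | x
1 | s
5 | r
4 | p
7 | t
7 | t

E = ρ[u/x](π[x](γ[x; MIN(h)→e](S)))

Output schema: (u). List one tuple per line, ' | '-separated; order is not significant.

Subexpression sizes:
  S → 5
  γ[x; MIN(h)→e](S) → 4
  π[x](γ[x; MIN(h)→e](S)) → 4
  ρ[u/x](π[x](γ[x; MIN(h)→e](S))) → 4

== RESULT ==
u
p
r
s
t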